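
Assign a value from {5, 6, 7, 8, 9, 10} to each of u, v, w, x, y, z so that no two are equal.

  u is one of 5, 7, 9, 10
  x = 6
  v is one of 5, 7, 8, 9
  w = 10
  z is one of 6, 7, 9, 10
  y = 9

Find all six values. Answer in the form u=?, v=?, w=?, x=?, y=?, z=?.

u=5, v=8, w=10, x=6, y=9, z=7

w has just one choice, so w = 10. So u, z can't be 10.
x's domain is down to {6}, so x = 6. So z can't be 6.
y's domain is down to {9}, so y = 9. Remove 9 from u, v, z.
z has just one choice, so z = 7. So u, v can't be 7.
u has just one choice, so u = 5. Remove 5 from v.
v has just one choice, so v = 8.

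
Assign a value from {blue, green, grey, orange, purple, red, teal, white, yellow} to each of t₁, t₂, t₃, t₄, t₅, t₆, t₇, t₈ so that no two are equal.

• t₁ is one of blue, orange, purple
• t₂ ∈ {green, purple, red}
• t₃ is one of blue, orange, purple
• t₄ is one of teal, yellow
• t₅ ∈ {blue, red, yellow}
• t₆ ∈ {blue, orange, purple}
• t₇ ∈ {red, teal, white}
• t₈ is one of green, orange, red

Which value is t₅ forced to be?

Among the 8 variables, white fits only t₇ (and all 8 values in {blue, green, orange, purple, red, teal, white, yellow} must be used), so t₇ = white.
The 7 still-open variables draw from only 7 values {blue, green, orange, purple, red, teal, yellow}, so each is used; only t₄ can be teal, hence t₄ = teal.
The 6 still-open variables draw from only 6 values {blue, green, orange, purple, red, yellow}, so each is used; only t₅ can be yellow, hence t₅ = yellow.

yellow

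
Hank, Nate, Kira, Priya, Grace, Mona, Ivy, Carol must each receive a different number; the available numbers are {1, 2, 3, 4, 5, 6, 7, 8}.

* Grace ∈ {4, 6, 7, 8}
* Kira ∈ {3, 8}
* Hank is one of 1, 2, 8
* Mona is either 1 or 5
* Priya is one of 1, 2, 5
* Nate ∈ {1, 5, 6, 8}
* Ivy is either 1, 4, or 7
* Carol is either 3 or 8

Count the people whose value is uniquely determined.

1

The 2 variables Kira and Carol are confined to {3, 8}, which locks those values in; drop them from Hank, Nate, Grace.
Hank, Priya, Mona between them cover only {1, 2, 5} — a naked triple. Remove those values from Nate, Ivy.
Nate's domain is down to {6}, so Nate = 6. Strike 6 from Grace.
Determined: Nate=6. The other people each still have more than one consistent value. That makes 1.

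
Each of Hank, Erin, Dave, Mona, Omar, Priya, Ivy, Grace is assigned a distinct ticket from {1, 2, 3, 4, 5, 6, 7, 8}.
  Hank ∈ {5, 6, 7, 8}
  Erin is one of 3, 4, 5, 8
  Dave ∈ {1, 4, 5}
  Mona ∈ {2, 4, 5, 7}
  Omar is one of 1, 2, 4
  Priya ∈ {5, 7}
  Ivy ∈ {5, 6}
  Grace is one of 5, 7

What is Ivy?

6

Among the 8 variables, 3 fits only Erin (and all 8 values in {1, 2, 3, 4, 5, 6, 7, 8} must be used), so Erin = 3.
The 7 still-open variables together cover exactly {1, 2, 4, 5, 6, 7, 8} — 7 values for 7 variables — and 8 appears only in Hank's list, so Hank = 8.
The 6 still-open variables draw from only 6 values {1, 2, 4, 5, 6, 7}, so each is used; only Ivy can be 6, hence Ivy = 6.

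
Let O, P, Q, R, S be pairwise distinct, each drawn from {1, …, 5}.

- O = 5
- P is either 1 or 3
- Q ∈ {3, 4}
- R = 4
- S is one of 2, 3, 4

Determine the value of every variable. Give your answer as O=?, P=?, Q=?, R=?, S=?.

O's domain is down to {5}, so O = 5.
R's domain is down to {4}, so R = 4. Eliminate 4 elsewhere: Q, S.
Q's domain is down to {3}, so Q = 3. Strike 3 from P, S.
S has just one choice, so S = 2.
That leaves P = 1.

O=5, P=1, Q=3, R=4, S=2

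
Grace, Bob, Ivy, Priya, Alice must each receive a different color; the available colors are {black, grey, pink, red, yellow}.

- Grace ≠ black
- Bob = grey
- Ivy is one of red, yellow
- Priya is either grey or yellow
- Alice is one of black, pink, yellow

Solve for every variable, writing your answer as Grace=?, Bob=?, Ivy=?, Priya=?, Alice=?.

Bob must be grey (only option left). Strike grey from Grace, Priya.
Priya's domain is down to {yellow}, so Priya = yellow. Remove yellow from Grace, Ivy, Alice.
Ivy's domain is down to {red}, so Ivy = red. So Grace can't be red.
Grace's domain is down to {pink}, so Grace = pink. So Alice can't be pink.
Alice has just one choice, so Alice = black.

Grace=pink, Bob=grey, Ivy=red, Priya=yellow, Alice=black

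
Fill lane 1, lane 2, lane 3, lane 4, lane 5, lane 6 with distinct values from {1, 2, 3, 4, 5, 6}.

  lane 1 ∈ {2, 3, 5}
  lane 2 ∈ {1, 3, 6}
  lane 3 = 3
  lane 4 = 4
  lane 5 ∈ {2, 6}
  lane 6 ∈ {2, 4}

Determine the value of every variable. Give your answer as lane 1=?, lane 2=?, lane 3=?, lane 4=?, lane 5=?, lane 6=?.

lane 3 must be 3 (only option left). Strike 3 from lane 1, lane 2.
That leaves lane 4 = 4. Remove 4 from lane 6.
lane 6 must be 2 (only option left). Remove 2 from lane 1, lane 5.
That leaves lane 1 = 5.
lane 5 must be 6 (only option left). Eliminate 6 elsewhere: lane 2.
lane 2 must be 1 (only option left).

lane 1=5, lane 2=1, lane 3=3, lane 4=4, lane 5=6, lane 6=2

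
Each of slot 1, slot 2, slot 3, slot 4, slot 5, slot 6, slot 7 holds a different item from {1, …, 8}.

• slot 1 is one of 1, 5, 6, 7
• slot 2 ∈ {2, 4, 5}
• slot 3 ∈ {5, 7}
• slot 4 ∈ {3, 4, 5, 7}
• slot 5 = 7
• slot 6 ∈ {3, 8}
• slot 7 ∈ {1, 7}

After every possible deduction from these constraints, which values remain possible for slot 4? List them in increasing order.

slot 5 has just one choice, so slot 5 = 7. Eliminate 7 elsewhere: slot 1, slot 3, slot 4, slot 7.
slot 7 has just one choice, so slot 7 = 1. Strike 1 from slot 1.
slot 3 must be 5 (only option left). Remove 5 from slot 1, slot 2, slot 4.
slot 1 must be 6 (only option left).
No further eliminations apply; slot 4 can still be any of 3, 4.

3, 4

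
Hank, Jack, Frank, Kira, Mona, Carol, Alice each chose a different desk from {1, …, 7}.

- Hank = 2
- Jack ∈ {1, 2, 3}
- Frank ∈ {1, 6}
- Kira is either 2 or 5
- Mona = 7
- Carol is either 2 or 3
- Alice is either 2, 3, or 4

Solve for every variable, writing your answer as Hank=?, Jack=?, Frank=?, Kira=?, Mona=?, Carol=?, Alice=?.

Hank has just one choice, so Hank = 2. So Jack, Kira, Carol, Alice can't be 2.
That leaves Kira = 5.
Mona has just one choice, so Mona = 7.
Carol's domain is down to {3}, so Carol = 3. Strike 3 from Jack, Alice.
Alice's domain is down to {4}, so Alice = 4.
Jack must be 1 (only option left). So Frank can't be 1.
Frank has just one choice, so Frank = 6.

Hank=2, Jack=1, Frank=6, Kira=5, Mona=7, Carol=3, Alice=4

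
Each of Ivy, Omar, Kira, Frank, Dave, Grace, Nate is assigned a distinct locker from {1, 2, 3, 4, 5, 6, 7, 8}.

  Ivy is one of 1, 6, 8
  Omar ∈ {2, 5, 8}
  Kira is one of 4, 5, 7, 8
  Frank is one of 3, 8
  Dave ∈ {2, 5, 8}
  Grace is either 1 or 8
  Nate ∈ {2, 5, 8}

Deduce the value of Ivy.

Omar, Dave, Nate share exactly the 3 values {2, 5, 8}; by pigeonhole those values go to them, so strike 2, 5, 8 from Ivy, Kira, Frank, Grace.
That leaves Frank = 3.
Grace's domain is down to {1}, so Grace = 1. Remove 1 from Ivy.
So Ivy = 6.

6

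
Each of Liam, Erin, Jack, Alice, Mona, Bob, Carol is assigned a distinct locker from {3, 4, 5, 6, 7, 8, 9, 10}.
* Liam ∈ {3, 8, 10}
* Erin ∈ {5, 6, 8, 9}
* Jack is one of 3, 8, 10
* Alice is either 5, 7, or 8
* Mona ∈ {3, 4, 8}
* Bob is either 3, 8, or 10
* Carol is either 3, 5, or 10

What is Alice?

Liam, Jack, Bob between them cover only {3, 8, 10} — a naked triple. Remove those values from Erin, Alice, Mona, Carol.
That leaves Mona = 4.
Carol must be 5 (only option left). Eliminate 5 elsewhere: Erin, Alice.
So Alice = 7.

7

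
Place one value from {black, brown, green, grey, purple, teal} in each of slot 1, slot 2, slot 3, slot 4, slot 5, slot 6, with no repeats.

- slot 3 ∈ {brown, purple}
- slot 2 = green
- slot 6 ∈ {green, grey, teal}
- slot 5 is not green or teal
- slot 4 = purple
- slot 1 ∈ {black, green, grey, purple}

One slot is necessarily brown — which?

slot 2 has just one choice, so slot 2 = green. Remove green from slot 1, slot 6.
slot 4 has just one choice, so slot 4 = purple. Eliminate purple elsewhere: slot 1, slot 3, slot 5.
So brown goes to slot 3.

slot 3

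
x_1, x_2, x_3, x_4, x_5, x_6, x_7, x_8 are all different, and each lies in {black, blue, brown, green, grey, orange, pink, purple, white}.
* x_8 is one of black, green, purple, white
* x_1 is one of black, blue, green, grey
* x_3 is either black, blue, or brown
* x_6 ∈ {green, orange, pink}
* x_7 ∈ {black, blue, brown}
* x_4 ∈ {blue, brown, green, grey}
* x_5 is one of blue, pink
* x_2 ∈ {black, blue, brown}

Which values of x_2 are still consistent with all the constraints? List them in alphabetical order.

black, blue, brown

x_2, x_3, x_7 share exactly the 3 values {black, blue, brown}; by pigeonhole those values go to them, so strike black, blue, brown from x_1, x_4, x_5, x_8.
x_5's domain is down to {pink}, so x_5 = pink. Remove pink from x_6.
The 2 variables x_1 and x_4 are confined to {green, grey}, which locks those values in; drop them from x_6, x_8.
x_6 must be orange (only option left).
No further eliminations apply; x_2 can still be any of black, blue, brown.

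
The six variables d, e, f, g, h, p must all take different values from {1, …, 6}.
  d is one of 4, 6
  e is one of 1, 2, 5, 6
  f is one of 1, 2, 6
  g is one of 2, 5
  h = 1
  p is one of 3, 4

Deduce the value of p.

3

h's domain is down to {1}, so h = 1. Remove 1 from e, f.
The 5 still-open variables draw from only 5 values {2, 3, 4, 5, 6}, so each is used; only p can be 3, hence p = 3.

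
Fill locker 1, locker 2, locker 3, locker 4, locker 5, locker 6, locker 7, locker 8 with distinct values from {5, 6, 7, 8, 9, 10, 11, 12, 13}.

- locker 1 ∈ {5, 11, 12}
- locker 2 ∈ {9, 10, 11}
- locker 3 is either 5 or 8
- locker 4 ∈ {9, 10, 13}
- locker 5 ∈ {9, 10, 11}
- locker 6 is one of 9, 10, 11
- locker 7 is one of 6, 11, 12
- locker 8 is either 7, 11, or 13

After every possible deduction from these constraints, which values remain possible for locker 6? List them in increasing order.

9, 10, 11

locker 2, locker 5, locker 6 share exactly the 3 values {9, 10, 11}; by pigeonhole those values go to them, so strike 9, 10, 11 from locker 1, locker 4, locker 7, locker 8.
locker 4's domain is down to {13}, so locker 4 = 13. Remove 13 from locker 8.
locker 8 must be 7 (only option left).
No further eliminations apply; locker 6 can still be any of 9, 10, 11.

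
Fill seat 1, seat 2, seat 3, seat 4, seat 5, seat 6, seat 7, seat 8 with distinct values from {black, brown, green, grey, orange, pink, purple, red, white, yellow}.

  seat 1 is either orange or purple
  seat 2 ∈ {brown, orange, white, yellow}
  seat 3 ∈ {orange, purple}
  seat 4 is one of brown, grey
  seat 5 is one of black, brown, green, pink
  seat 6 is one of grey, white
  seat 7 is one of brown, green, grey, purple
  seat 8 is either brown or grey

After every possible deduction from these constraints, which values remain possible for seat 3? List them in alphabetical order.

The 2 variables seat 1 and seat 3 are confined to {orange, purple}, which locks those values in; drop them from seat 2, seat 7.
The 2 variables seat 4 and seat 8 are confined to {brown, grey}, which locks those values in; drop them from seat 2, seat 5, seat 6, seat 7.
That leaves seat 6 = white. Eliminate white elsewhere: seat 2.
seat 7's domain is down to {green}, so seat 7 = green. Remove green from seat 5.
seat 2 has just one choice, so seat 2 = yellow.
No further eliminations apply; seat 3 can still be any of orange, purple.

orange, purple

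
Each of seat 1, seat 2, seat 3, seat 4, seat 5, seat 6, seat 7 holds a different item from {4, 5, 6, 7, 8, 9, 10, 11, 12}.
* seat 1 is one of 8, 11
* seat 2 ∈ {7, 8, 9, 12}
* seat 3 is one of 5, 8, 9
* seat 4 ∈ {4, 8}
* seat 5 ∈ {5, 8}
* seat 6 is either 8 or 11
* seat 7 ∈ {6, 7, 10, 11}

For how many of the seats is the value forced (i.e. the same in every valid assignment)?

The 2 variables seat 1 and seat 6 are confined to {8, 11}, which locks those values in; drop them from seat 2, seat 3, seat 4, seat 5, seat 7.
seat 4's domain is down to {4}, so seat 4 = 4.
That leaves seat 5 = 5. Remove 5 from seat 3.
seat 3 must be 9 (only option left). Eliminate 9 elsewhere: seat 2.
Determined: seat 3=9, seat 4=4, seat 5=5. The other seats each still have more than one consistent value. That makes 3.

3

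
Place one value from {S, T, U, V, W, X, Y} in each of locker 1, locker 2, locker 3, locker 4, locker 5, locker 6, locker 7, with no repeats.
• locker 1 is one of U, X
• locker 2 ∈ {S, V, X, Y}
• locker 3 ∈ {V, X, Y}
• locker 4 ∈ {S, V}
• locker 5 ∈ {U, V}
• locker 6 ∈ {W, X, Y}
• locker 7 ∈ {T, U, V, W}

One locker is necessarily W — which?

locker 6

Among the 7 variables, T fits only locker 7 (and all 7 values in {S, T, U, V, W, X, Y} must be used), so locker 7 = T.
The 6 still-open variables together cover exactly {S, U, V, W, X, Y} — 6 values for 6 variables — and W appears only in locker 6's list, so locker 6 = W.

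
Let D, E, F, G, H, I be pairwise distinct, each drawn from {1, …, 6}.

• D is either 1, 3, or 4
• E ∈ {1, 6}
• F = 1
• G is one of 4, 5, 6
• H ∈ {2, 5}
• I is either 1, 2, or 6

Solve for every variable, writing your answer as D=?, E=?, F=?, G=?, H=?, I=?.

D=3, E=6, F=1, G=4, H=5, I=2

F has just one choice, so F = 1. Strike 1 from D, E, I.
E's domain is down to {6}, so E = 6. Strike 6 from G, I.
I's domain is down to {2}, so I = 2. Strike 2 from H.
H's domain is down to {5}, so H = 5. Strike 5 from G.
G must be 4 (only option left). Eliminate 4 elsewhere: D.
D has just one choice, so D = 3.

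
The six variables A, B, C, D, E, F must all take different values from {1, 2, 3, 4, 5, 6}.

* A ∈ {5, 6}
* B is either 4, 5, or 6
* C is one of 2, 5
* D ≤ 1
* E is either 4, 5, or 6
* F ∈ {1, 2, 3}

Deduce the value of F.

3

D has just one choice, so D = 1. Strike 1 from F.
Among the 5 still-open variables, 3 fits only F (and all 5 values in {2, 3, 4, 5, 6} must be used), so F = 3.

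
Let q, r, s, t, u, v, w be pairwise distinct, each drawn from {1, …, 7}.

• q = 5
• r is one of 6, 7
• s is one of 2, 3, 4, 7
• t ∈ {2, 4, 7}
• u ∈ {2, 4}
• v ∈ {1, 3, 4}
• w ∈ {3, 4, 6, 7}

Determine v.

1

q must be 5 (only option left).
The 6 still-open variables draw from only 6 values {1, 2, 3, 4, 6, 7}, so each is used; only v can be 1, hence v = 1.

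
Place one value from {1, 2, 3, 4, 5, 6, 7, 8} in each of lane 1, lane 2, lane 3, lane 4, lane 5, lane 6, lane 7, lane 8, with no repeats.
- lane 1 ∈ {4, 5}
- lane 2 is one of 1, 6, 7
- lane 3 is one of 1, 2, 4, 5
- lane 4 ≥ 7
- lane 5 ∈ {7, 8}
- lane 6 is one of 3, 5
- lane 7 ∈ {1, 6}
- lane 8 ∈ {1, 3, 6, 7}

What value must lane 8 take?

3

The 8 variables draw from only 8 values {1, 2, 3, 4, 5, 6, 7, 8}, so each is used; only lane 3 can be 2, hence lane 3 = 2.
The 7 still-open variables draw from only 7 values {1, 3, 4, 5, 6, 7, 8}, so each is used; only lane 1 can be 4, hence lane 1 = 4.
The 6 still-open variables together cover exactly {1, 3, 5, 6, 7, 8} — 6 values for 6 variables — and 5 appears only in lane 6's list, so lane 6 = 5.
The 5 still-open variables together cover exactly {1, 3, 6, 7, 8} — 5 values for 5 variables — and 3 appears only in lane 8's list, so lane 8 = 3.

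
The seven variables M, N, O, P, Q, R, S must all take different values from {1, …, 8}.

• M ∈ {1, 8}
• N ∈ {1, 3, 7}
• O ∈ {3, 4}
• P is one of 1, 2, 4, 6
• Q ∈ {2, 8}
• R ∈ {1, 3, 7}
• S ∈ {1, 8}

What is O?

4

The 7 variables together cover exactly {1, 2, 3, 4, 6, 7, 8} — 7 values for 7 variables — and 6 appears only in P's list, so P = 6.
Among the 6 still-open variables, 2 fits only Q (and all 6 values in {1, 2, 3, 4, 7, 8} must be used), so Q = 2.
Among the 5 still-open variables, 4 fits only O (and all 5 values in {1, 3, 4, 7, 8} must be used), so O = 4.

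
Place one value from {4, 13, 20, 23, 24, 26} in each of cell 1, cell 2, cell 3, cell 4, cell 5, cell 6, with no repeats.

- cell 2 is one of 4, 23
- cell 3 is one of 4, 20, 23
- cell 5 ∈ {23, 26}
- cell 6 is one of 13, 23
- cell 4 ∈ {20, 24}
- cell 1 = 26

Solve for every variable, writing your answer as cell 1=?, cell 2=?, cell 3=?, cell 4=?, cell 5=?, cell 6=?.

cell 1's domain is down to {26}, so cell 1 = 26. So cell 5 can't be 26.
cell 5 has just one choice, so cell 5 = 23. Eliminate 23 elsewhere: cell 2, cell 3, cell 6.
cell 6's domain is down to {13}, so cell 6 = 13.
cell 2's domain is down to {4}, so cell 2 = 4. Remove 4 from cell 3.
cell 3's domain is down to {20}, so cell 3 = 20. Strike 20 from cell 4.
cell 4's domain is down to {24}, so cell 4 = 24.

cell 1=26, cell 2=4, cell 3=20, cell 4=24, cell 5=23, cell 6=13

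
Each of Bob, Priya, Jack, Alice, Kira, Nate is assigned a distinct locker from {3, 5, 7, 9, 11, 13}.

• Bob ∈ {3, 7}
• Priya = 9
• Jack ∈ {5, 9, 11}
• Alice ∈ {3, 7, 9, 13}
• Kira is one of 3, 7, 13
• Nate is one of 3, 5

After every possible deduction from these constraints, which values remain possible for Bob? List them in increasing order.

Priya must be 9 (only option left). Strike 9 from Jack, Alice.
The 5 still-open variables together cover exactly {3, 5, 7, 11, 13} — 5 values for 5 variables — and 11 appears only in Jack's list, so Jack = 11.
Among the 4 still-open variables, 5 fits only Nate (and all 4 values in {3, 5, 7, 13} must be used), so Nate = 5.
No further eliminations apply; Bob can still be any of 3, 7.

3, 7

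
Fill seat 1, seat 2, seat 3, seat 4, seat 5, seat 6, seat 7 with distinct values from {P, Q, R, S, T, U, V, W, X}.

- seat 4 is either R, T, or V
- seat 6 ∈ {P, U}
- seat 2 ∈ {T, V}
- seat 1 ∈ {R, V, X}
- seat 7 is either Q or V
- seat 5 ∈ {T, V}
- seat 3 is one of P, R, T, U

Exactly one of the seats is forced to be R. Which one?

The 7 variables draw from only 7 values {P, Q, R, T, U, V, X}, so each is used; only seat 7 can be Q, hence seat 7 = Q.
Among the 6 still-open variables, X fits only seat 1 (and all 6 values in {P, R, T, U, V, X} must be used), so seat 1 = X.
The 2 variables seat 2 and seat 5 are confined to {T, V}, which locks those values in; drop them from seat 3, seat 4.
So R goes to seat 4.

seat 4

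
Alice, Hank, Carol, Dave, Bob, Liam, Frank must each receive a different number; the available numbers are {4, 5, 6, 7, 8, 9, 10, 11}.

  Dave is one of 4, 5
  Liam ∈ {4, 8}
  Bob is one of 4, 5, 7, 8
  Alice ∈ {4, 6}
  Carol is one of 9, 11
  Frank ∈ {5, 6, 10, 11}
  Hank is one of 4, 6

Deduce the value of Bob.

7

Alice and Hank between them cover only {4, 6} — a naked pair. Remove those values from Dave, Bob, Liam, Frank.
Dave must be 5 (only option left). Remove 5 from Bob, Frank.
Liam must be 8 (only option left). Strike 8 from Bob.
So Bob = 7.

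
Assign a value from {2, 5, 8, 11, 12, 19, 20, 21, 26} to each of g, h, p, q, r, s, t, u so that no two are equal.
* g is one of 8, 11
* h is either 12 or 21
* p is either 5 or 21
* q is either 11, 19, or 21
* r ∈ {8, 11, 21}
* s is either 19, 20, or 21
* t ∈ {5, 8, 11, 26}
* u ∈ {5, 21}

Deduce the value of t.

26

Among the 8 variables, 12 fits only h (and all 8 values in {5, 8, 11, 12, 19, 20, 21, 26} must be used), so h = 12.
Among the 7 still-open variables, 20 fits only s (and all 7 values in {5, 8, 11, 19, 20, 21, 26} must be used), so s = 20.
Among the 6 still-open variables, 19 fits only q (and all 6 values in {5, 8, 11, 19, 21, 26} must be used), so q = 19.
Among the 5 still-open variables, 26 fits only t (and all 5 values in {5, 8, 11, 21, 26} must be used), so t = 26.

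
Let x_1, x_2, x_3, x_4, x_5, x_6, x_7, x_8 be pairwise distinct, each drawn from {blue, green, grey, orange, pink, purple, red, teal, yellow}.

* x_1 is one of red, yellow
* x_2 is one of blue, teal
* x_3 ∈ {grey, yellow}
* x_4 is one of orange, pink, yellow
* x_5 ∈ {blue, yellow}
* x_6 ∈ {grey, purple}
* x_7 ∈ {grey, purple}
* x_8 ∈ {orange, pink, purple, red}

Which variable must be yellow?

The 8 variables draw from only 8 values {blue, grey, orange, pink, purple, red, teal, yellow}, so each is used; only x_2 can be teal, hence x_2 = teal.
The 7 still-open variables draw from only 7 values {blue, grey, orange, pink, purple, red, yellow}, so each is used; only x_5 can be blue, hence x_5 = blue.
x_6 and x_7 between them cover only {grey, purple} — a naked pair. Remove those values from x_3, x_8.
So yellow goes to x_3.

x_3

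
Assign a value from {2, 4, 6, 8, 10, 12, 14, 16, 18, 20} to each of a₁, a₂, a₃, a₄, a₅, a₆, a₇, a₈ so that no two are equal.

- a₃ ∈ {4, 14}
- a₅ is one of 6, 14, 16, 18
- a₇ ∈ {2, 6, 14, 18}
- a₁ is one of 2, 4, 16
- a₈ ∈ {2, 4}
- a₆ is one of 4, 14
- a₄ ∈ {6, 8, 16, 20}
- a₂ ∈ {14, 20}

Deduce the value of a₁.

16

The 8 variables draw from only 8 values {2, 4, 6, 8, 14, 16, 18, 20}, so each is used; only a₄ can be 8, hence a₄ = 8.
The 7 still-open variables draw from only 7 values {2, 4, 6, 14, 16, 18, 20}, so each is used; only a₂ can be 20, hence a₂ = 20.
The 2 variables a₃ and a₆ are confined to {4, 14}, which locks those values in; drop them from a₁, a₅, a₇, a₈.
a₈ has just one choice, so a₈ = 2. Strike 2 from a₁, a₇.
So a₁ = 16.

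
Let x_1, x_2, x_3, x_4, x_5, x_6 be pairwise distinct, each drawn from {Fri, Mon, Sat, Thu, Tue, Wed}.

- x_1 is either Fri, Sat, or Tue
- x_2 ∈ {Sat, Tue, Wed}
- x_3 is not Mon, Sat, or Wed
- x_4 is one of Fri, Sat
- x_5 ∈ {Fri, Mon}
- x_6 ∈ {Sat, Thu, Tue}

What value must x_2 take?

Wed

Among the 6 variables, Mon fits only x_5 (and all 6 values in {Fri, Mon, Sat, Thu, Tue, Wed} must be used), so x_5 = Mon.
The 5 still-open variables together cover exactly {Fri, Sat, Thu, Tue, Wed} — 5 values for 5 variables — and Wed appears only in x_2's list, so x_2 = Wed.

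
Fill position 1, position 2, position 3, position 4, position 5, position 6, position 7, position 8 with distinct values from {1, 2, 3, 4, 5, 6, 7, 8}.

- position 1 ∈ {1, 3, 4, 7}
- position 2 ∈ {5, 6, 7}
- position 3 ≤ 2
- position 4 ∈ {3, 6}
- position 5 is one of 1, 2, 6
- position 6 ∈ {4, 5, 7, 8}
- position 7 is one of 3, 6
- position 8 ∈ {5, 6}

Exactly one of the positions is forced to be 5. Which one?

The 8 variables together cover exactly {1, 2, 3, 4, 5, 6, 7, 8} — 8 values for 8 variables — and 8 appears only in position 6's list, so position 6 = 8.
Among the 7 still-open variables, 4 fits only position 1 (and all 7 values in {1, 2, 3, 4, 5, 6, 7} must be used), so position 1 = 4.
The 6 still-open variables together cover exactly {1, 2, 3, 5, 6, 7} — 6 values for 6 variables — and 7 appears only in position 2's list, so position 2 = 7.
The 5 still-open variables draw from only 5 values {1, 2, 3, 5, 6}, so each is used; only position 8 can be 5, hence position 8 = 5.

position 8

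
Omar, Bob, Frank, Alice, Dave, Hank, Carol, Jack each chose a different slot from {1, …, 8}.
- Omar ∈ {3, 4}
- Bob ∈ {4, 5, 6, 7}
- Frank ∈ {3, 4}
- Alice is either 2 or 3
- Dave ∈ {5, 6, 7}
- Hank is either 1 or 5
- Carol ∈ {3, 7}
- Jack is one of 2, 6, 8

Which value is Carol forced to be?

The 8 variables draw from only 8 values {1, 2, 3, 4, 5, 6, 7, 8}, so each is used; only Hank can be 1, hence Hank = 1.
Among the 7 still-open variables, 8 fits only Jack (and all 7 values in {2, 3, 4, 5, 6, 7, 8} must be used), so Jack = 8.
The 6 still-open variables together cover exactly {2, 3, 4, 5, 6, 7} — 6 values for 6 variables — and 2 appears only in Alice's list, so Alice = 2.
The 2 variables Omar and Frank are confined to {3, 4}, which locks those values in; drop them from Bob, Carol.
So Carol = 7.

7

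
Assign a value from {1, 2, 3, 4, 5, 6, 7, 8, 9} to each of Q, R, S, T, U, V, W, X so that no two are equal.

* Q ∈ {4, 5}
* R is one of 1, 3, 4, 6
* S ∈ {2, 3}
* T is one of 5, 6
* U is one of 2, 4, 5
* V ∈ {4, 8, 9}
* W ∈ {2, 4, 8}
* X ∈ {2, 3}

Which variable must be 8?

W

The 8 variables draw from only 8 values {1, 2, 3, 4, 5, 6, 8, 9}, so each is used; only R can be 1, hence R = 1.
The 7 still-open variables draw from only 7 values {2, 3, 4, 5, 6, 8, 9}, so each is used; only T can be 6, hence T = 6.
The 6 still-open variables draw from only 6 values {2, 3, 4, 5, 8, 9}, so each is used; only V can be 9, hence V = 9.
The 5 still-open variables together cover exactly {2, 3, 4, 5, 8} — 5 values for 5 variables — and 8 appears only in W's list, so W = 8.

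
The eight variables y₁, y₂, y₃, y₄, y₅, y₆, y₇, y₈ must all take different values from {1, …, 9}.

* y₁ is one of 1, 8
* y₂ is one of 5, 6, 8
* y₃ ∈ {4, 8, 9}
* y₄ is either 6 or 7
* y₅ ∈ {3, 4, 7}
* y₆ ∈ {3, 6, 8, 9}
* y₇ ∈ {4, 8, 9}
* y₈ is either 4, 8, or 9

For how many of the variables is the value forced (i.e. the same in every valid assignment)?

2

The 8 variables together cover exactly {1, 3, 4, 5, 6, 7, 8, 9} — 8 values for 8 variables — and 1 appears only in y₁'s list, so y₁ = 1.
Among the 7 still-open variables, 5 fits only y₂ (and all 7 values in {3, 4, 5, 6, 7, 8, 9} must be used), so y₂ = 5.
y₃, y₇, y₈ share exactly the 3 values {4, 8, 9}; by pigeonhole those values go to them, so strike 4, 8, 9 from y₅, y₆.
Determined: y₁=1, y₂=5. The other variables each still have more than one consistent value. That makes 2.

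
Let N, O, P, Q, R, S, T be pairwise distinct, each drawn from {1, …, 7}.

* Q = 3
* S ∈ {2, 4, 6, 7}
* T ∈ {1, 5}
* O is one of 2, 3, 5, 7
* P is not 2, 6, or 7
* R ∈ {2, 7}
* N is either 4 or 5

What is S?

Q's domain is down to {3}, so Q = 3. Remove 3 from O, P.
The 6 still-open variables together cover exactly {1, 2, 4, 5, 6, 7} — 6 values for 6 variables — and 6 appears only in S's list, so S = 6.

6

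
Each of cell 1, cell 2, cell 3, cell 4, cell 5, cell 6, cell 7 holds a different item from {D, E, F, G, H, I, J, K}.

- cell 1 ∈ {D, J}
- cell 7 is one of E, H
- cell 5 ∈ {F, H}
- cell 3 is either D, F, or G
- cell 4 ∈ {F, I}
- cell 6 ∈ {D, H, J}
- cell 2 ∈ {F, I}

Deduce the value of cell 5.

The 7 variables draw from only 7 values {D, E, F, G, H, I, J}, so each is used; only cell 7 can be E, hence cell 7 = E.
The 6 still-open variables draw from only 6 values {D, F, G, H, I, J}, so each is used; only cell 3 can be G, hence cell 3 = G.
The 2 variables cell 2 and cell 4 are confined to {F, I}, which locks those values in; drop them from cell 5.
So cell 5 = H.

H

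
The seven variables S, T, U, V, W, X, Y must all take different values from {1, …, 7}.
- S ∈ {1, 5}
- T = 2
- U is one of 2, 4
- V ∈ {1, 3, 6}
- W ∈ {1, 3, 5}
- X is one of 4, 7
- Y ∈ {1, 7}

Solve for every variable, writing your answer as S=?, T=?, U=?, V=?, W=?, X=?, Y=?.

S=5, T=2, U=4, V=6, W=3, X=7, Y=1

T has just one choice, so T = 2. Eliminate 2 elsewhere: U.
U has just one choice, so U = 4. So X can't be 4.
X's domain is down to {7}, so X = 7. Strike 7 from Y.
Y's domain is down to {1}, so Y = 1. Strike 1 from S, V, W.
S must be 5 (only option left). So W can't be 5.
W has just one choice, so W = 3. Remove 3 from V.
That leaves V = 6.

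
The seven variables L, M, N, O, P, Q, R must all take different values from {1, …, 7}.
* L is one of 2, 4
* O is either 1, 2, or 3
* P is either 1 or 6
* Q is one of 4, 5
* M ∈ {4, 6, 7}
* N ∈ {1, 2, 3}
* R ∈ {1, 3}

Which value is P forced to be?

6

Among the 7 variables, 5 fits only Q (and all 7 values in {1, 2, 3, 4, 5, 6, 7} must be used), so Q = 5.
The 6 still-open variables together cover exactly {1, 2, 3, 4, 6, 7} — 6 values for 6 variables — and 7 appears only in M's list, so M = 7.
The 5 still-open variables draw from only 5 values {1, 2, 3, 4, 6}, so each is used; only L can be 4, hence L = 4.
The 4 still-open variables draw from only 4 values {1, 2, 3, 6}, so each is used; only P can be 6, hence P = 6.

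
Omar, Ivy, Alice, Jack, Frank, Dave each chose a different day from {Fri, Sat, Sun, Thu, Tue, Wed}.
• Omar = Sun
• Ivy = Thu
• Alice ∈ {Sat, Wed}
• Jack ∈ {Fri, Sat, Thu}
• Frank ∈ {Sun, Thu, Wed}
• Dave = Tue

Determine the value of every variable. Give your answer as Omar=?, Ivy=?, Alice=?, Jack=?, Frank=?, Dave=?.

Omar has just one choice, so Omar = Sun. Strike Sun from Frank.
Ivy's domain is down to {Thu}, so Ivy = Thu. So Jack, Frank can't be Thu.
Frank has just one choice, so Frank = Wed. Eliminate Wed elsewhere: Alice.
Dave has just one choice, so Dave = Tue.
Alice's domain is down to {Sat}, so Alice = Sat. Remove Sat from Jack.
Jack has just one choice, so Jack = Fri.

Omar=Sun, Ivy=Thu, Alice=Sat, Jack=Fri, Frank=Wed, Dave=Tue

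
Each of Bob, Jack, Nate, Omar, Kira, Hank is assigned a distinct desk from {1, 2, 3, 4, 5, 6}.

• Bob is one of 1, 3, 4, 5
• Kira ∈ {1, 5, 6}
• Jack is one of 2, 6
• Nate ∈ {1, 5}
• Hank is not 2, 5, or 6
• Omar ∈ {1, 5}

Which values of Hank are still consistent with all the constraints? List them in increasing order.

The 6 variables draw from only 6 values {1, 2, 3, 4, 5, 6}, so each is used; only Jack can be 2, hence Jack = 2.
Among the 5 still-open variables, 6 fits only Kira (and all 5 values in {1, 3, 4, 5, 6} must be used), so Kira = 6.
Nate and Omar between them cover only {1, 5} — a naked pair. Remove those values from Bob, Hank.
No further eliminations apply; Hank can still be any of 3, 4.

3, 4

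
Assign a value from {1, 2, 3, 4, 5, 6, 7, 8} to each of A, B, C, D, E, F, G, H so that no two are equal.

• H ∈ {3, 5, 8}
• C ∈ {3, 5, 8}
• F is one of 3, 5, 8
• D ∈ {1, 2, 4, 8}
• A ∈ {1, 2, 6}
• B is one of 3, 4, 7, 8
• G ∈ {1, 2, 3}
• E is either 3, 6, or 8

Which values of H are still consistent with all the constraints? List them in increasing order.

The 8 variables together cover exactly {1, 2, 3, 4, 5, 6, 7, 8} — 8 values for 8 variables — and 7 appears only in B's list, so B = 7.
The 7 still-open variables draw from only 7 values {1, 2, 3, 4, 5, 6, 8}, so each is used; only D can be 4, hence D = 4.
The 3 variables C, F, H are confined to {3, 5, 8}, which locks those values in; drop them from E, G.
E's domain is down to {6}, so E = 6. So A can't be 6.
No further eliminations apply; H can still be any of 3, 5, 8.

3, 5, 8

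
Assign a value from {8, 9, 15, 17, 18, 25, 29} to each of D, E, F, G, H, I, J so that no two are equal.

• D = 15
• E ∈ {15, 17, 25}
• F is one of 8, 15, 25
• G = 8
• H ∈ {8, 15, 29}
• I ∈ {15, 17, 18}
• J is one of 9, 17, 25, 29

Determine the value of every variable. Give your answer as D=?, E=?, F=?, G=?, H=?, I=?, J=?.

D must be 15 (only option left). Remove 15 from E, F, H, I.
G has just one choice, so G = 8. Strike 8 from F, H.
H has just one choice, so H = 29. Remove 29 from J.
F must be 25 (only option left). Remove 25 from E, J.
E must be 17 (only option left). So I, J can't be 17.
That leaves I = 18.
J has just one choice, so J = 9.

D=15, E=17, F=25, G=8, H=29, I=18, J=9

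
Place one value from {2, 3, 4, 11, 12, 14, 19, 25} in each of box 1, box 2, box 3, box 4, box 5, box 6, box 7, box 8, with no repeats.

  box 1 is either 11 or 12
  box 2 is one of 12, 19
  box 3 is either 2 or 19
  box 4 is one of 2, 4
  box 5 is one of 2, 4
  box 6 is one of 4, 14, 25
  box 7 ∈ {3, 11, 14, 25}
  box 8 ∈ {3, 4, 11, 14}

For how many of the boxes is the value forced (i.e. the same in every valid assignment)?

3

The 2 variables box 4 and box 5 are confined to {2, 4}, which locks those values in; drop them from box 3, box 6, box 8.
box 3 must be 19 (only option left). So box 2 can't be 19.
box 2's domain is down to {12}, so box 2 = 12. Strike 12 from box 1.
box 1's domain is down to {11}, so box 1 = 11. So box 7, box 8 can't be 11.
Determined: box 1=11, box 2=12, box 3=19. The other boxes each still have more than one consistent value. That makes 3.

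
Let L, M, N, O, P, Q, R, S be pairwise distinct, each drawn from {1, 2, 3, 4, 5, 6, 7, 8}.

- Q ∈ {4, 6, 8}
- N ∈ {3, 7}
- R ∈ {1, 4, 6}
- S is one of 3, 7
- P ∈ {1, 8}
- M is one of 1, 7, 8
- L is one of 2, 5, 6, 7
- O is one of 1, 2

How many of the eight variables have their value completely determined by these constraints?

2

The 8 variables together cover exactly {1, 2, 3, 4, 5, 6, 7, 8} — 8 values for 8 variables — and 5 appears only in L's list, so L = 5.
Among the 7 still-open variables, 2 fits only O (and all 7 values in {1, 2, 3, 4, 6, 7, 8} must be used), so O = 2.
N and S between them cover only {3, 7} — a naked pair. Remove those values from M.
M and P share exactly the 2 values {1, 8}; by pigeonhole those values go to them, so strike 1, 8 from Q, R.
Determined: L=5, O=2. The other variables each still have more than one consistent value. That makes 2.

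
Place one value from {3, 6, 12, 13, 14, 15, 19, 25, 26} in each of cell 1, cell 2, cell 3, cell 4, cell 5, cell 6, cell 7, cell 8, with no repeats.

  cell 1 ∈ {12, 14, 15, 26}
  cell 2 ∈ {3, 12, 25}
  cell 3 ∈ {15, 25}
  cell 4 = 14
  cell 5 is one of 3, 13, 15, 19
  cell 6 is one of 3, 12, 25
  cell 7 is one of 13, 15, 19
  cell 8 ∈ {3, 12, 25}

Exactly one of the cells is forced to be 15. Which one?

cell 3

cell 4's domain is down to {14}, so cell 4 = 14. So cell 1 can't be 14.
The 7 still-open variables together cover exactly {3, 12, 13, 15, 19, 25, 26} — 7 values for 7 variables — and 26 appears only in cell 1's list, so cell 1 = 26.
cell 2, cell 6, cell 8 between them cover only {3, 12, 25} — a naked triple. Remove those values from cell 3, cell 5.
So 15 goes to cell 3.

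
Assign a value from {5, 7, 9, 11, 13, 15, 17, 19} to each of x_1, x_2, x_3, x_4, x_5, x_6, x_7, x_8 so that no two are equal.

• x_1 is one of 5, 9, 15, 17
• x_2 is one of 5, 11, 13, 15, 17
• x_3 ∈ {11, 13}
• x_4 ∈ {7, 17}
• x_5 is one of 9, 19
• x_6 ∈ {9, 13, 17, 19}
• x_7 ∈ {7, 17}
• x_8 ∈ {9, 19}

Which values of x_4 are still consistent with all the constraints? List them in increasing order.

x_4 and x_7 between them cover only {7, 17} — a naked pair. Remove those values from x_1, x_2, x_6.
x_5 and x_8 share exactly the 2 values {9, 19}; by pigeonhole those values go to them, so strike 9, 19 from x_1, x_6.
x_6 must be 13 (only option left). Strike 13 from x_2, x_3.
x_3's domain is down to {11}, so x_3 = 11. Remove 11 from x_2.
No further eliminations apply; x_4 can still be any of 7, 17.

7, 17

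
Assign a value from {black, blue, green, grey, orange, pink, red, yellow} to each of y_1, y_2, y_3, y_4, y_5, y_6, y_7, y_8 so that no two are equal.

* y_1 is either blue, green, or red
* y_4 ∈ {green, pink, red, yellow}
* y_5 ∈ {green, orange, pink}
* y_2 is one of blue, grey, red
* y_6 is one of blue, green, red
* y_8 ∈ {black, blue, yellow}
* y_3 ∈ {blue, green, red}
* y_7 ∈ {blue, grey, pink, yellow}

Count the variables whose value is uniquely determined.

3

The 8 variables draw from only 8 values {black, blue, green, grey, orange, pink, red, yellow}, so each is used; only y_8 can be black, hence y_8 = black.
The 7 still-open variables draw from only 7 values {blue, green, grey, orange, pink, red, yellow}, so each is used; only y_5 can be orange, hence y_5 = orange.
The 3 variables y_1, y_3, y_6 are confined to {blue, green, red}, which locks those values in; drop them from y_2, y_4, y_7.
y_2 must be grey (only option left). Eliminate grey elsewhere: y_7.
Determined: y_2=grey, y_5=orange, y_8=black. The other variables each still have more than one consistent value. That makes 3.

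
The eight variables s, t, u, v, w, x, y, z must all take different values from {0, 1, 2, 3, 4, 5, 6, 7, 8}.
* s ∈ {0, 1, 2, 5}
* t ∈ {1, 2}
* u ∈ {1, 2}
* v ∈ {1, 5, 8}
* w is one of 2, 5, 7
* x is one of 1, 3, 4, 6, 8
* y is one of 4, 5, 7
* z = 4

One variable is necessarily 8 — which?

z has just one choice, so z = 4. So x, y can't be 4.
The 2 variables t and u are confined to {1, 2}, which locks those values in; drop them from s, v, w, x.
w and y share exactly the 2 values {5, 7}; by pigeonhole those values go to them, so strike 5, 7 from s, v.
So 8 goes to v.

v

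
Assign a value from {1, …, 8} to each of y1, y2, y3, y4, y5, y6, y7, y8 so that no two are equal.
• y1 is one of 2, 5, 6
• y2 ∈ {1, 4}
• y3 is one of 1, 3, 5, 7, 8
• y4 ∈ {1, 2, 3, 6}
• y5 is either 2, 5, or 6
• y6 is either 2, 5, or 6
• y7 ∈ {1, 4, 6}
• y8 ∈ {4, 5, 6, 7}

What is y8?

The 8 variables together cover exactly {1, 2, 3, 4, 5, 6, 7, 8} — 8 values for 8 variables — and 8 appears only in y3's list, so y3 = 8.
The 7 still-open variables draw from only 7 values {1, 2, 3, 4, 5, 6, 7}, so each is used; only y4 can be 3, hence y4 = 3.
The 6 still-open variables together cover exactly {1, 2, 4, 5, 6, 7} — 6 values for 6 variables — and 7 appears only in y8's list, so y8 = 7.

7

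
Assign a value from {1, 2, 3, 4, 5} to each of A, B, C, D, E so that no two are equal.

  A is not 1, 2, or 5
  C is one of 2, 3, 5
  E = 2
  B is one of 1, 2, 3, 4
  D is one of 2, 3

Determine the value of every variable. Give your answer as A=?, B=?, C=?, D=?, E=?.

E has just one choice, so E = 2. Eliminate 2 elsewhere: B, C, D.
That leaves D = 3. So A, B, C can't be 3.
A's domain is down to {4}, so A = 4. Strike 4 from B.
That leaves B = 1.
C has just one choice, so C = 5.

A=4, B=1, C=5, D=3, E=2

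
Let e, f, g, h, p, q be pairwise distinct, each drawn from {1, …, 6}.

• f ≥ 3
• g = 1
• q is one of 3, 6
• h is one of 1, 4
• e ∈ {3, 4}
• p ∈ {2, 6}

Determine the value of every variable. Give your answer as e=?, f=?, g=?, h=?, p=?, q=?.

g has just one choice, so g = 1. Remove 1 from h.
h's domain is down to {4}, so h = 4. Eliminate 4 elsewhere: e, f.
e's domain is down to {3}, so e = 3. Eliminate 3 elsewhere: f, q.
q must be 6 (only option left). Remove 6 from f, p.
That leaves f = 5.
p has just one choice, so p = 2.

e=3, f=5, g=1, h=4, p=2, q=6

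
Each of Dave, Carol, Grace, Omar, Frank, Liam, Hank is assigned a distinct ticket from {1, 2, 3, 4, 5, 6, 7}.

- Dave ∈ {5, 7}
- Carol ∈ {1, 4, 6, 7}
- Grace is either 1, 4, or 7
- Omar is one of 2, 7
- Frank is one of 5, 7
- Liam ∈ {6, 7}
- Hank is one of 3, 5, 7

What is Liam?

The 7 variables draw from only 7 values {1, 2, 3, 4, 5, 6, 7}, so each is used; only Omar can be 2, hence Omar = 2.
The 6 still-open variables draw from only 6 values {1, 3, 4, 5, 6, 7}, so each is used; only Hank can be 3, hence Hank = 3.
The 2 variables Dave and Frank are confined to {5, 7}, which locks those values in; drop them from Carol, Grace, Liam.
So Liam = 6.

6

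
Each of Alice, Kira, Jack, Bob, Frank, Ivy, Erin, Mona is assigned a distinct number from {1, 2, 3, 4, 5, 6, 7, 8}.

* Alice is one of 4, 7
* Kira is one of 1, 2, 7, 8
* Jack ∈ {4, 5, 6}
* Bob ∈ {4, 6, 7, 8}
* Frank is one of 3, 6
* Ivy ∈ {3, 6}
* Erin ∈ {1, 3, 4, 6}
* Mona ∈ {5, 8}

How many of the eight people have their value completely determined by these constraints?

The 8 variables draw from only 8 values {1, 2, 3, 4, 5, 6, 7, 8}, so each is used; only Kira can be 2, hence Kira = 2.
Among the 7 still-open variables, 1 fits only Erin (and all 7 values in {1, 3, 4, 5, 6, 7, 8} must be used), so Erin = 1.
Frank and Ivy between them cover only {3, 6} — a naked pair. Remove those values from Jack, Bob.
Determined: Kira=2, Erin=1. The other people each still have more than one consistent value. That makes 2.

2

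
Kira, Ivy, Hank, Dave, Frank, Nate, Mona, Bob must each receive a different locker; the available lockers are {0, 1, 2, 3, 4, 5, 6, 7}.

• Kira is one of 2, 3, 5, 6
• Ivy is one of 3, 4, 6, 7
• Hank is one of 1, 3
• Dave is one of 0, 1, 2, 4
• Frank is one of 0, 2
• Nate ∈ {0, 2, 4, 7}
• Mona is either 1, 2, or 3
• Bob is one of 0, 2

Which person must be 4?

The 8 variables together cover exactly {0, 1, 2, 3, 4, 5, 6, 7} — 8 values for 8 variables — and 5 appears only in Kira's list, so Kira = 5.
The 7 still-open variables together cover exactly {0, 1, 2, 3, 4, 6, 7} — 7 values for 7 variables — and 6 appears only in Ivy's list, so Ivy = 6.
The 6 still-open variables together cover exactly {0, 1, 2, 3, 4, 7} — 6 values for 6 variables — and 7 appears only in Nate's list, so Nate = 7.
Among the 5 still-open variables, 4 fits only Dave (and all 5 values in {0, 1, 2, 3, 4} must be used), so Dave = 4.

Dave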